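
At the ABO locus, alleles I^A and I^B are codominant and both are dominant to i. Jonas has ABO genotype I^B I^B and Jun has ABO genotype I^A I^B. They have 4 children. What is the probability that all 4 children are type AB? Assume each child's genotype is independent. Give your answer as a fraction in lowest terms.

1/16

ABO cross I^B I^B × I^A I^B → 1/2 B, 1/2 AB.
So P(type AB) = 1/2 per child.
All 4 independent: (1/2)^4 = 1/16.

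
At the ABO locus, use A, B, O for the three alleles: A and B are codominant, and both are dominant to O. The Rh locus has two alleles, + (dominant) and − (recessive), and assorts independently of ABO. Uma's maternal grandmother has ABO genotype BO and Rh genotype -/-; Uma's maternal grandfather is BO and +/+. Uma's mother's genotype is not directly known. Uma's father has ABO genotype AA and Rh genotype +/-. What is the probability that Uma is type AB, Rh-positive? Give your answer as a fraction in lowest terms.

Uma's mother's ABO genotype from BO × BO: 1/4 BB, 1/2 BO, 1/4 OO.
Crossing each possibility with the father AA and summing P(type AB): 1/4·1 + 1/2·1/2 + 1/4·0 = 1/2.
Similarly for Rh via the mother's Rh distribution: P(Rh+) = 3/4.
Independent loci: 1/2 × 3/4 = 3/8.

3/8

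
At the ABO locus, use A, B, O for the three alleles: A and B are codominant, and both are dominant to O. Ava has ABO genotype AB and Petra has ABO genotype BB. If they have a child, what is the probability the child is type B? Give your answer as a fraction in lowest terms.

1/2

ABO cross AB × BB → offspring phenotypes: 1/2 B, 1/2 AB.
So P(type B) = 1/2.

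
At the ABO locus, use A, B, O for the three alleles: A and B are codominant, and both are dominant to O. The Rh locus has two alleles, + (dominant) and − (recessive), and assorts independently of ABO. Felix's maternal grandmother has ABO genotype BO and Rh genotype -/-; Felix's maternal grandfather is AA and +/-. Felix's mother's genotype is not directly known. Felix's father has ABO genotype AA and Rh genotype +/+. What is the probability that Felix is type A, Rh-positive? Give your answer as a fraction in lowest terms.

3/4

Felix's mother's ABO genotype from BO × AA: 1/2 AB, 1/2 AO.
Crossing each possibility with the father AA and summing P(type A): 1/2·1/2 + 1/2·1 = 3/4.
Similarly for Rh via the mother's Rh distribution: P(Rh+) = 1.
Independent loci: 3/4 × 1 = 3/4.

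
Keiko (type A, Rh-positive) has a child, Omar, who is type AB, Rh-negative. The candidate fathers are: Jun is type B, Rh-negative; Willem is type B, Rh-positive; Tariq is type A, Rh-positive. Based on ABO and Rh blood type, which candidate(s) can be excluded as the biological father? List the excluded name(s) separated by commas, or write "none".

A candidate is excluded only if no genotype consistent with his phenotype could produce a type AB, Rh-negative child with a type A, Rh-positive mother.
Tariq (type A, Rh+): no genotype consistent with that phenotype can produce a type-AB Rh- child with a type-A mother.

Tariq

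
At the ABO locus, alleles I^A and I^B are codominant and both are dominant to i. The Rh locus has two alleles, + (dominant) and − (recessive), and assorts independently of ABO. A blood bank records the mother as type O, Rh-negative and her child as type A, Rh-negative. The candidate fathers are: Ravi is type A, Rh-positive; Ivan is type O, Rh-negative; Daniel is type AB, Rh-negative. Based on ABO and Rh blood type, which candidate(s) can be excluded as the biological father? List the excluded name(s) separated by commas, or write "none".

A candidate is excluded only if no genotype consistent with his phenotype could produce a type A, Rh-negative child with a type O, Rh-negative mother.
Ivan (type O, Rh-): no genotype consistent with that phenotype can produce a type-A Rh- child with a type-O mother.

Ivan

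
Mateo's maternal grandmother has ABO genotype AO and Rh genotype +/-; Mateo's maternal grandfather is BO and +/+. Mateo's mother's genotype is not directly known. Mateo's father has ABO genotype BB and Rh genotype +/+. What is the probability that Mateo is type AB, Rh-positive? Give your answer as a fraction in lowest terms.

1/4

Mateo's mother's ABO genotype from AO × BO: 1/4 AB, 1/4 AO, 1/4 BO, 1/4 OO.
Crossing each possibility with the father BB and summing P(type AB): 1/4·1/2 + 1/4·1/2 + 1/4·0 + 1/4·0 = 1/4.
Similarly for Rh via the mother's Rh distribution: P(Rh+) = 1.
Independent loci: 1/4 × 1 = 1/4.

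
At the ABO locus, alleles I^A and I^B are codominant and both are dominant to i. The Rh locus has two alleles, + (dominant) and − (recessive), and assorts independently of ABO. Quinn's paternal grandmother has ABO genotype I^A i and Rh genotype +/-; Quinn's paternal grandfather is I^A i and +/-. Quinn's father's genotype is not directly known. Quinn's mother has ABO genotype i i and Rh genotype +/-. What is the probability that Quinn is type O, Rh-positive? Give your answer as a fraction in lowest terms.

3/8

Quinn's father's ABO genotype from I^A i × I^A i: 1/4 I^A I^A, 1/2 I^A i, 1/4 i i.
Crossing each possibility with the mother i i and summing P(type O): 1/4·0 + 1/2·1/2 + 1/4·1 = 1/2.
Similarly for Rh via the father's Rh distribution: P(Rh+) = 3/4.
Independent loci: 1/2 × 3/4 = 3/8.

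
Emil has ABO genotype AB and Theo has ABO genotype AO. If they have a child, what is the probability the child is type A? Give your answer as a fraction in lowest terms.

ABO cross AB × AO → offspring phenotypes: 1/2 A, 1/4 B, 1/4 AB.
So P(type A) = 1/2.

1/2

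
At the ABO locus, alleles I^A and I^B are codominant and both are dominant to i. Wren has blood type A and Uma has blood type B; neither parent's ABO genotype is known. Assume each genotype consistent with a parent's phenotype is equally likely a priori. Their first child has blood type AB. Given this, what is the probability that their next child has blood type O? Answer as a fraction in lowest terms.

1/36

Possible genotypes: Wren ∈ {I^A I^A, I^A i}; Uma ∈ {I^B I^B, I^B i}.
Weight each parental genotype pair by prior × P(type-AB child):
  I^A I^A × I^B I^B: posterior weight 4/9; P(next child type O) = 0.
  I^A I^A × I^B i: posterior weight 2/9; P(next child type O) = 0.
  I^A i × I^B I^B: posterior weight 2/9; P(next child type O) = 0.
  I^A i × I^B i: posterior weight 1/9; P(next child type O) = 1/4.
Weighted sum = 1/36.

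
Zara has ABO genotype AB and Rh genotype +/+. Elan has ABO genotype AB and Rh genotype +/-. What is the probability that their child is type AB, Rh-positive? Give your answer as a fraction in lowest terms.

1/2

ABO cross AB × AB → offspring phenotypes: 1/4 A, 1/4 B, 1/2 AB.
Rh cross +/+ × +/- → 1 Rh+.
Independent loci: P(type AB, Rh-positive) = 1/2 × 1 = 1/2.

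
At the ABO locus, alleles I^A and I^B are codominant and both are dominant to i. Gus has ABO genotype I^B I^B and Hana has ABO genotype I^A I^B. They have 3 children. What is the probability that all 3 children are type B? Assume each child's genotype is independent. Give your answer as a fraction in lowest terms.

1/8

ABO cross I^B I^B × I^A I^B → 1/2 B, 1/2 AB.
So P(type B) = 1/2 per child.
All 3 independent: (1/2)^3 = 1/8.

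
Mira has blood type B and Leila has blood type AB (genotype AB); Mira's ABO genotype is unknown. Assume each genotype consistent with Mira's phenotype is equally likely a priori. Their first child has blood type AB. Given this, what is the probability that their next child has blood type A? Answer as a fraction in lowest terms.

1/12

Possible genotypes: Mira ∈ {BB, BO}; Leila ∈ {AB}.
Weight each parental genotype pair by prior × P(type-AB child):
  BB × AB: posterior weight 2/3; P(next child type A) = 0.
  BO × AB: posterior weight 1/3; P(next child type A) = 1/4.
Weighted sum = 1/12.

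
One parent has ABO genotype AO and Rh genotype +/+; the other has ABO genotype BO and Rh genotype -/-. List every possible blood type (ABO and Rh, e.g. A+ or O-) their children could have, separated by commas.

O+, A+, B+, AB+

Gametes from AO × BO give offspring ABO genotypes AB, AO, BO, OO, i.e. phenotypes O, A, B, AB.
Rh cross +/+ × -/- → phenotypes Rh+.
Combining independently: O+, A+, B+, AB+.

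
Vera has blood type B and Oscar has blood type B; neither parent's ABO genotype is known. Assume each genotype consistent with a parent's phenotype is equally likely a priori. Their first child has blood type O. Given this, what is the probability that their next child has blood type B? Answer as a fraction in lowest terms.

3/4

Possible genotypes: Vera ∈ {I^B I^B, I^B i}; Oscar ∈ {I^B I^B, I^B i}.
Weight each parental genotype pair by prior × P(type-O child):
  I^B i × I^B i: posterior weight 1; P(next child type B) = 3/4.
Weighted sum = 3/4.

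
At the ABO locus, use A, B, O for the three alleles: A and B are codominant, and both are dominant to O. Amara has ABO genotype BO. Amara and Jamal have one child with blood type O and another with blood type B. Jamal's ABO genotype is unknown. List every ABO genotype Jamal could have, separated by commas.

AO, BO, OO

For each candidate genotype of Jamal, check whether crossing it with BO can produce every observed child phenotype.
  AA → possible child types {A, AB} ✗
  AB → possible child types {A, B, AB} ✗
  AO → possible child types {O, A, B, AB} ✓
  BB → possible child types {B} ✗
  BO → possible child types {O, B} ✓
  OO → possible child types {O, B} ✓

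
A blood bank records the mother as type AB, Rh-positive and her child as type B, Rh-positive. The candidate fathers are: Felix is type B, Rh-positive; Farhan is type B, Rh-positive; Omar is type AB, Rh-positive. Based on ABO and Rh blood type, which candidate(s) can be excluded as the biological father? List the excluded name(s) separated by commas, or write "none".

A candidate is excluded only if no genotype consistent with his phenotype could produce a type B, Rh-positive child with a type AB, Rh-positive mother.
Every candidate has at least one consistent genotype combination, so none can be excluded.

none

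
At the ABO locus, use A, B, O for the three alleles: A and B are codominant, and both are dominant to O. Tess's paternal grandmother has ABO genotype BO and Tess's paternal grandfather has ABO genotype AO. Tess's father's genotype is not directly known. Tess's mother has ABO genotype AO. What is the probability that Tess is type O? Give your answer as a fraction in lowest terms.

1/4

Tess's father's ABO genotype from BO × AO: 1/4 AB, 1/4 AO, 1/4 BO, 1/4 OO.
Crossing each possibility with the mother AO and summing P(type O): 1/4·0 + 1/4·1/4 + 1/4·1/4 + 1/4·1/2 = 1/4.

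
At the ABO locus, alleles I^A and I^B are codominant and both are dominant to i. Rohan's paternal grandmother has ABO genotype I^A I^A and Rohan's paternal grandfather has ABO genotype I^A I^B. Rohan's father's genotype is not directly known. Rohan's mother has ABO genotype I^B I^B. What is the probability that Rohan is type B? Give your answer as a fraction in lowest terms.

1/4

Rohan's father's ABO genotype from I^A I^A × I^A I^B: 1/2 I^A I^A, 1/2 I^A I^B.
Crossing each possibility with the mother I^B I^B and summing P(type B): 1/2·0 + 1/2·1/2 = 1/4.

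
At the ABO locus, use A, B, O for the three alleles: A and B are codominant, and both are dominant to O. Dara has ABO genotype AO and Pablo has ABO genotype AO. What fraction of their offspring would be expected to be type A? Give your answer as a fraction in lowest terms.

ABO cross AO × AO → offspring phenotypes: 1/4 O, 3/4 A.
So P(type A) = 3/4.

3/4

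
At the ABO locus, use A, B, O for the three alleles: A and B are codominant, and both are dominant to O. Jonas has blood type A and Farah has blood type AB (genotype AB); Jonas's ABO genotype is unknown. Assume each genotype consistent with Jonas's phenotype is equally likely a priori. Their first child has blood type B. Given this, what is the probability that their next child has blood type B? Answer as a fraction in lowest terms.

1/4

Possible genotypes: Jonas ∈ {AA, AO}; Farah ∈ {AB}.
Weight each parental genotype pair by prior × P(type-B child):
  AO × AB: posterior weight 1; P(next child type B) = 1/4.
Weighted sum = 1/4.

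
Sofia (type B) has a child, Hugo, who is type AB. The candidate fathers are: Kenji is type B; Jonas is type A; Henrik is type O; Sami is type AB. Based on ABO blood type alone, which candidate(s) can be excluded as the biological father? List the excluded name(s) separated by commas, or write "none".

A candidate is excluded only if no genotype consistent with his phenotype could produce a type AB child with a type B mother.
Kenji (type B): no genotype consistent with that phenotype can produce a type-AB child with a type-B mother.
Henrik (type O): no genotype consistent with that phenotype can produce a type-AB child with a type-B mother.

Kenji, Henrik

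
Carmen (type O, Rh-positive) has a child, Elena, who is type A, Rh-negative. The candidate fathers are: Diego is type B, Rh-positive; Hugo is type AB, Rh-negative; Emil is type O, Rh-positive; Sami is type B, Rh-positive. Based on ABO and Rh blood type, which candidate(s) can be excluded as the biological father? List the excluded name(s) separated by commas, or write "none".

Diego, Emil, Sami

A candidate is excluded only if no genotype consistent with his phenotype could produce a type A, Rh-negative child with a type O, Rh-positive mother.
Diego (type B, Rh+): no genotype consistent with that phenotype can produce a type-A Rh- child with a type-O mother.
Emil (type O, Rh+): no genotype consistent with that phenotype can produce a type-A Rh- child with a type-O mother.
Sami (type B, Rh+): no genotype consistent with that phenotype can produce a type-A Rh- child with a type-O mother.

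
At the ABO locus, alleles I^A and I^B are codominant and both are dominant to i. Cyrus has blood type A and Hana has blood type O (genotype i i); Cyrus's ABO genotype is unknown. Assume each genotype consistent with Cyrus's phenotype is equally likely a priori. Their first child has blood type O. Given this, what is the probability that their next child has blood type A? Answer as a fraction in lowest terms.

Possible genotypes: Cyrus ∈ {I^A I^A, I^A i}; Hana ∈ {i i}.
Weight each parental genotype pair by prior × P(type-O child):
  I^A i × i i: posterior weight 1; P(next child type A) = 1/2.
Weighted sum = 1/2.

1/2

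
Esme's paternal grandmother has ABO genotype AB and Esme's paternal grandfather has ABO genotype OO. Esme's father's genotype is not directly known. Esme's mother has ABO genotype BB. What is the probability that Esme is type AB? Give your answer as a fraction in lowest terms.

Esme's father's ABO genotype from AB × OO: 1/2 AO, 1/2 BO.
Crossing each possibility with the mother BB and summing P(type AB): 1/2·1/2 + 1/2·0 = 1/4.

1/4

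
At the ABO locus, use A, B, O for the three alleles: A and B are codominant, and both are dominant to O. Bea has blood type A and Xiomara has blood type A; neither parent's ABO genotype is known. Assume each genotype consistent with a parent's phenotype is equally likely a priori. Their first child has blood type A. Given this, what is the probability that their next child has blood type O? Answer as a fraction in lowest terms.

1/20

Possible genotypes: Bea ∈ {AA, AO}; Xiomara ∈ {AA, AO}.
Weight each parental genotype pair by prior × P(type-A child):
  AA × AA: posterior weight 4/15; P(next child type O) = 0.
  AA × AO: posterior weight 4/15; P(next child type O) = 0.
  AO × AA: posterior weight 4/15; P(next child type O) = 0.
  AO × AO: posterior weight 1/5; P(next child type O) = 1/4.
Weighted sum = 1/20.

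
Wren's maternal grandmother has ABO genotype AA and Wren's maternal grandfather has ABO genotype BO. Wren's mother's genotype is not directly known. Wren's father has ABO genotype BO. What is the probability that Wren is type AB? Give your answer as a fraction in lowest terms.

Wren's mother's ABO genotype from AA × BO: 1/2 AB, 1/2 AO.
Crossing each possibility with the father BO and summing P(type AB): 1/2·1/4 + 1/2·1/4 = 1/4.

1/4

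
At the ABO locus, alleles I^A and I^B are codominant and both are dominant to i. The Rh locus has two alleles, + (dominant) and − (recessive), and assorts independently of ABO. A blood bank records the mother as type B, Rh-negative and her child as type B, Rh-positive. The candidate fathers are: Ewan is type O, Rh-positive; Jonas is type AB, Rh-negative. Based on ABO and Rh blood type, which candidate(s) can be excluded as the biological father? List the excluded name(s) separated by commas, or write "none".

Jonas

A candidate is excluded only if no genotype consistent with his phenotype could produce a type B, Rh-positive child with a type B, Rh-negative mother.
Jonas (type AB, Rh-): no genotype consistent with that phenotype can produce a type-B Rh+ child with a type-B mother.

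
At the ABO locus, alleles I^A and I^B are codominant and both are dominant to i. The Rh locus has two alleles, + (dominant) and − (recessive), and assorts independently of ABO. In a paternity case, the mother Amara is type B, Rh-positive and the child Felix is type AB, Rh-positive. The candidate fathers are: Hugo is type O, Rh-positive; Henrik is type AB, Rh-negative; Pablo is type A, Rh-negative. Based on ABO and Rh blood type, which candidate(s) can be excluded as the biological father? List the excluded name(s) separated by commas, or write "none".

A candidate is excluded only if no genotype consistent with his phenotype could produce a type AB, Rh-positive child with a type B, Rh-positive mother.
Hugo (type O, Rh+): no genotype consistent with that phenotype can produce a type-AB Rh+ child with a type-B mother.

Hugo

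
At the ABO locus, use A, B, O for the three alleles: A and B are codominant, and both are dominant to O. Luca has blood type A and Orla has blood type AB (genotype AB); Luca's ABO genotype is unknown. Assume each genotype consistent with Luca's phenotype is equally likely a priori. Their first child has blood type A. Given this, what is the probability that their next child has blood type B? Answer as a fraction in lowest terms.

Possible genotypes: Luca ∈ {AA, AO}; Orla ∈ {AB}.
Weight each parental genotype pair by prior × P(type-A child):
  AA × AB: posterior weight 1/2; P(next child type B) = 0.
  AO × AB: posterior weight 1/2; P(next child type B) = 1/4.
Weighted sum = 1/8.

1/8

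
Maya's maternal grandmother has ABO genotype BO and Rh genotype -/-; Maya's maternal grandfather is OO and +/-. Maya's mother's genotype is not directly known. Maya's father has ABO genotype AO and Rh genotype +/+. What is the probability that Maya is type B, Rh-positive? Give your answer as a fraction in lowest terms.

Maya's mother's ABO genotype from BO × OO: 1/2 BO, 1/2 OO.
Crossing each possibility with the father AO and summing P(type B): 1/2·1/4 + 1/2·0 = 1/8.
Similarly for Rh via the mother's Rh distribution: P(Rh+) = 1.
Independent loci: 1/8 × 1 = 1/8.

1/8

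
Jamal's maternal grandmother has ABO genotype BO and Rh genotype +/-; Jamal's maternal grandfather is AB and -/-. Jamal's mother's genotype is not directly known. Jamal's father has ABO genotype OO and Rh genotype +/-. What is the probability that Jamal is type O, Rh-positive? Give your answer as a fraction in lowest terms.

Jamal's mother's ABO genotype from BO × AB: 1/4 AB, 1/4 AO, 1/4 BB, 1/4 BO.
Crossing each possibility with the father OO and summing P(type O): 1/4·0 + 1/4·1/2 + 1/4·0 + 1/4·1/2 = 1/4.
Similarly for Rh via the mother's Rh distribution: P(Rh+) = 5/8.
Independent loci: 1/4 × 5/8 = 5/32.

5/32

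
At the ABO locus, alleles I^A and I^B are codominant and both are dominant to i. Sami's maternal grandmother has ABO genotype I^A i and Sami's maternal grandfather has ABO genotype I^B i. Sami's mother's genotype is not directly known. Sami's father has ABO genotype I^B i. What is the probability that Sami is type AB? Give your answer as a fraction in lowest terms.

Sami's mother's ABO genotype from I^A i × I^B i: 1/4 I^A I^B, 1/4 I^A i, 1/4 I^B i, 1/4 i i.
Crossing each possibility with the father I^B i and summing P(type AB): 1/4·1/4 + 1/4·1/4 + 1/4·0 + 1/4·0 = 1/8.

1/8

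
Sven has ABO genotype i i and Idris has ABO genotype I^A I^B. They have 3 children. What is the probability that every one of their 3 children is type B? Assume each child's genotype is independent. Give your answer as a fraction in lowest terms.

ABO cross i i × I^A I^B → 1/2 A, 1/2 B.
So P(type B) = 1/2 per child.
All 3 independent: (1/2)^3 = 1/8.

1/8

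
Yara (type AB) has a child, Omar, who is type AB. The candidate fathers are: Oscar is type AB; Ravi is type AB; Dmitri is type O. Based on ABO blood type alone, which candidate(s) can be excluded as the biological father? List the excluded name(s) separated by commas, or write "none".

A candidate is excluded only if no genotype consistent with his phenotype could produce a type AB child with a type AB mother.
Dmitri (type O): no genotype consistent with that phenotype can produce a type-AB child with a type-AB mother.

Dmitri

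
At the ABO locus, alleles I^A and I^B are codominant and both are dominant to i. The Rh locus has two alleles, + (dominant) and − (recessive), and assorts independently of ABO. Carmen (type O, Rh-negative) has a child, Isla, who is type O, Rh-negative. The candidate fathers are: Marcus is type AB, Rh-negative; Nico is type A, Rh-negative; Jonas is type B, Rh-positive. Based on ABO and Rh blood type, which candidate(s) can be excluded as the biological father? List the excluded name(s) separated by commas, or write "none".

Marcus

A candidate is excluded only if no genotype consistent with his phenotype could produce a type O, Rh-negative child with a type O, Rh-negative mother.
Marcus (type AB, Rh-): no genotype consistent with that phenotype can produce a type-O Rh- child with a type-O mother.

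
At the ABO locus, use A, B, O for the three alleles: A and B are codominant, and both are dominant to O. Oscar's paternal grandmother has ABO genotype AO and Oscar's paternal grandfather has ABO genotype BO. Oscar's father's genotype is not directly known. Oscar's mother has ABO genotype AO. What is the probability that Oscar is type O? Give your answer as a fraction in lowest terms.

1/4

Oscar's father's ABO genotype from AO × BO: 1/4 AB, 1/4 AO, 1/4 BO, 1/4 OO.
Crossing each possibility with the mother AO and summing P(type O): 1/4·0 + 1/4·1/4 + 1/4·1/4 + 1/4·1/2 = 1/4.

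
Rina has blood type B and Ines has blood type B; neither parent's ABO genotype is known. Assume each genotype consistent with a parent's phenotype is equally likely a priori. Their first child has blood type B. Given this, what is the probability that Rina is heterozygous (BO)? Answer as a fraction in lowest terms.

Possible genotypes: Rina ∈ {BB, BO}; Ines ∈ {BB, BO}.
Weight each parental genotype pair by prior × P(type-B child):
  BB × BB: posterior weight 4/15.
  BB × BO: posterior weight 4/15.
  BO × BB: posterior weight 4/15.
  BO × BO: posterior weight 1/5.
Sum the posterior weight over pairs where Rina is BO: 7/15.

7/15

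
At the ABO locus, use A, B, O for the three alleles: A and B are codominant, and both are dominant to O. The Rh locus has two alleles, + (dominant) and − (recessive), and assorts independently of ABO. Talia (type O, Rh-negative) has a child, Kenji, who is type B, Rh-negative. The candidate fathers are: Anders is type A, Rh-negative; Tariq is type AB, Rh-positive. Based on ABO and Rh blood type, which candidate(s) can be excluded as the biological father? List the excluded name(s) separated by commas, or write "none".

A candidate is excluded only if no genotype consistent with his phenotype could produce a type B, Rh-negative child with a type O, Rh-negative mother.
Anders (type A, Rh-): no genotype consistent with that phenotype can produce a type-B Rh- child with a type-O mother.

Anders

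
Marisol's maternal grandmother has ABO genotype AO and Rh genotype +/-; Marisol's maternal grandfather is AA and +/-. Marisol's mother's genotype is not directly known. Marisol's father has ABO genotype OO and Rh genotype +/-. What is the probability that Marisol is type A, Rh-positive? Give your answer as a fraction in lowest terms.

Marisol's mother's ABO genotype from AO × AA: 1/2 AA, 1/2 AO.
Crossing each possibility with the father OO and summing P(type A): 1/2·1 + 1/2·1/2 = 3/4.
Similarly for Rh via the mother's Rh distribution: P(Rh+) = 3/4.
Independent loci: 3/4 × 3/4 = 9/16.

9/16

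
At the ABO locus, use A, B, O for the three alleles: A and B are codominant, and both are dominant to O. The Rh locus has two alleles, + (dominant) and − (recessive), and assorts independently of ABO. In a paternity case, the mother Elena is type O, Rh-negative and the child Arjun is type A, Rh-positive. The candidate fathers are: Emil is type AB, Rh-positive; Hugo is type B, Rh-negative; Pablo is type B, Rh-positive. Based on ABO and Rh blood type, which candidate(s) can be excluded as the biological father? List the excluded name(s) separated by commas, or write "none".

Hugo, Pablo

A candidate is excluded only if no genotype consistent with his phenotype could produce a type A, Rh-positive child with a type O, Rh-negative mother.
Hugo (type B, Rh-): no genotype consistent with that phenotype can produce a type-A Rh+ child with a type-O mother.
Pablo (type B, Rh+): no genotype consistent with that phenotype can produce a type-A Rh+ child with a type-O mother.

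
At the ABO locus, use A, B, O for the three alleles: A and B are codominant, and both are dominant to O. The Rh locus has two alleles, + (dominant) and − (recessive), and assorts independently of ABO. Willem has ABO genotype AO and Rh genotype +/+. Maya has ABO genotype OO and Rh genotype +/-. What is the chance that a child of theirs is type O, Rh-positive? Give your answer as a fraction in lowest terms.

1/2

ABO cross AO × OO → offspring phenotypes: 1/2 O, 1/2 A.
Rh cross +/+ × +/- → 1 Rh+.
Independent loci: P(type O, Rh-positive) = 1/2 × 1 = 1/2.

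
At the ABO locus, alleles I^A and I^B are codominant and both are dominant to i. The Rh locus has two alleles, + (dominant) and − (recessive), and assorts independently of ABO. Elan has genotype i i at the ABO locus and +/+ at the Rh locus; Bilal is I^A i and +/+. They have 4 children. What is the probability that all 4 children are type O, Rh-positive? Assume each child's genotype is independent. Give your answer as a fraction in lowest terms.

1/16

ABO cross i i × I^A i → 1/2 O, 1/2 A.
Rh cross +/+ × +/+ → 1 Rh+; so P(type O, Rh-positive) = 1/2 × 1 = 1/2 per child.
All 4 independent: (1/2)^4 = 1/16.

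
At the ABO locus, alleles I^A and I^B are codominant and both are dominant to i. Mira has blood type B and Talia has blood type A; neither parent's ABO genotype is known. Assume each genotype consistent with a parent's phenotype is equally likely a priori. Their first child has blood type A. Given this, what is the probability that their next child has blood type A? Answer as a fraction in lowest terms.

5/12

Possible genotypes: Mira ∈ {I^B I^B, I^B i}; Talia ∈ {I^A I^A, I^A i}.
Weight each parental genotype pair by prior × P(type-A child):
  I^B i × I^A I^A: posterior weight 2/3; P(next child type A) = 1/2.
  I^B i × I^A i: posterior weight 1/3; P(next child type A) = 1/4.
Weighted sum = 5/12.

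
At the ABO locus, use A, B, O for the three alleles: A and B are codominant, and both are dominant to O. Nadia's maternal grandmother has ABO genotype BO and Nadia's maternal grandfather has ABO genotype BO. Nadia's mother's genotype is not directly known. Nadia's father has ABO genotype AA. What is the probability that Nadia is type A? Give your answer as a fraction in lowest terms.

1/2

Nadia's mother's ABO genotype from BO × BO: 1/4 BB, 1/2 BO, 1/4 OO.
Crossing each possibility with the father AA and summing P(type A): 1/4·0 + 1/2·1/2 + 1/4·1 = 1/2.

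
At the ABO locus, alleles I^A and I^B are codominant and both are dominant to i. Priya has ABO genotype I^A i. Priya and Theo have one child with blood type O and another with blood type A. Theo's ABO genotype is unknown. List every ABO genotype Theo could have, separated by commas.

For each candidate genotype of Theo, check whether crossing it with I^A i can produce every observed child phenotype.
  I^A I^A → possible child types {A} ✗
  I^A I^B → possible child types {A, B, AB} ✗
  I^A i → possible child types {O, A} ✓
  I^B I^B → possible child types {B, AB} ✗
  I^B i → possible child types {O, A, B, AB} ✓
  i i → possible child types {O, A} ✓

I^A i, I^B i, i i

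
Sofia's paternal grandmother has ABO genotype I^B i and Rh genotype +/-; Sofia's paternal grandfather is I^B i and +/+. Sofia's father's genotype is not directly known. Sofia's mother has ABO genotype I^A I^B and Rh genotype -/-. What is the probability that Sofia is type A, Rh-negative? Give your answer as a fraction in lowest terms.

1/16

Sofia's father's ABO genotype from I^B i × I^B i: 1/4 I^B I^B, 1/2 I^B i, 1/4 i i.
Crossing each possibility with the mother I^A I^B and summing P(type A): 1/4·0 + 1/2·1/4 + 1/4·1/2 = 1/4.
Similarly for Rh via the father's Rh distribution: P(Rh-) = 1/4.
Independent loci: 1/4 × 1/4 = 1/16.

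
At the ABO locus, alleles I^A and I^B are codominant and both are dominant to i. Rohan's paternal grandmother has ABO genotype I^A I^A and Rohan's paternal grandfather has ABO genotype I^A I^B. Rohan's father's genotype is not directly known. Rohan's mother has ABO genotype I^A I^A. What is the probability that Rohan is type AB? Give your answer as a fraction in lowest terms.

1/4

Rohan's father's ABO genotype from I^A I^A × I^A I^B: 1/2 I^A I^A, 1/2 I^A I^B.
Crossing each possibility with the mother I^A I^A and summing P(type AB): 1/2·0 + 1/2·1/2 = 1/4.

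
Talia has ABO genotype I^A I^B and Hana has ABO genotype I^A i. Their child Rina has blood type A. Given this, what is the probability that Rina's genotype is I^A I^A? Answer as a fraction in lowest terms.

Cross I^A I^B × I^A i → 1/4 I^A I^A, 1/4 I^A I^B, 1/4 I^A i, 1/4 I^B i.
Type-A genotypes among offspring: I^A I^A (1/4), I^A i (1/4); total 1/2.
P(I^A I^A | type A) = (1/4) / (1/2) = 1/2.

1/2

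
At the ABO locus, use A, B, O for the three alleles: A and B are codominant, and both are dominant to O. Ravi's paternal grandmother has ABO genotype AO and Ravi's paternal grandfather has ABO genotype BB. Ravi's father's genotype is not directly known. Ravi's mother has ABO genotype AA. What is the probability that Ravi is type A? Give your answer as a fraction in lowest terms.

1/2

Ravi's father's ABO genotype from AO × BB: 1/2 AB, 1/2 BO.
Crossing each possibility with the mother AA and summing P(type A): 1/2·1/2 + 1/2·1/2 = 1/2.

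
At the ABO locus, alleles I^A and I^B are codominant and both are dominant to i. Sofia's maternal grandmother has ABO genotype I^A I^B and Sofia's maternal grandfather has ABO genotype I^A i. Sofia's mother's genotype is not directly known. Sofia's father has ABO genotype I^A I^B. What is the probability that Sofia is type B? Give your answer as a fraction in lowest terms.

Sofia's mother's ABO genotype from I^A I^B × I^A i: 1/4 I^A I^A, 1/4 I^A I^B, 1/4 I^A i, 1/4 I^B i.
Crossing each possibility with the father I^A I^B and summing P(type B): 1/4·0 + 1/4·1/4 + 1/4·1/4 + 1/4·1/2 = 1/4.

1/4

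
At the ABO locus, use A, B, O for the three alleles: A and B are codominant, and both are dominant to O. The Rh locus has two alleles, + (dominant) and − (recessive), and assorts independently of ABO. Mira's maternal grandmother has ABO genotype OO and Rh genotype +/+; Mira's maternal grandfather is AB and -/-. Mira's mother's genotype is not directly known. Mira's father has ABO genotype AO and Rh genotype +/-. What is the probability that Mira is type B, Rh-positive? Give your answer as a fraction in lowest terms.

3/32

Mira's mother's ABO genotype from OO × AB: 1/2 AO, 1/2 BO.
Crossing each possibility with the father AO and summing P(type B): 1/2·0 + 1/2·1/4 = 1/8.
Similarly for Rh via the mother's Rh distribution: P(Rh+) = 3/4.
Independent loci: 1/8 × 3/4 = 3/32.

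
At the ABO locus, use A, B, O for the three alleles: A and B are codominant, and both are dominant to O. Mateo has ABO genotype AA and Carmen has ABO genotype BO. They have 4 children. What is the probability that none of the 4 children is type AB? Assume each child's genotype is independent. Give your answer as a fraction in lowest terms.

1/16

ABO cross AA × BO → 1/2 A, 1/2 AB.
So P(type AB) = 1/2 per child.
P(not type AB) = 1/2 for one child; (1/2)^4 = 1/16.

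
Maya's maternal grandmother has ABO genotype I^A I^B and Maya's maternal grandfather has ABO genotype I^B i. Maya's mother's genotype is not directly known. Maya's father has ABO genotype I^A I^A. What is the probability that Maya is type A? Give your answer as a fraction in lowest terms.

1/2

Maya's mother's ABO genotype from I^A I^B × I^B i: 1/4 I^A I^B, 1/4 I^A i, 1/4 I^B I^B, 1/4 I^B i.
Crossing each possibility with the father I^A I^A and summing P(type A): 1/4·1/2 + 1/4·1 + 1/4·0 + 1/4·1/2 = 1/2.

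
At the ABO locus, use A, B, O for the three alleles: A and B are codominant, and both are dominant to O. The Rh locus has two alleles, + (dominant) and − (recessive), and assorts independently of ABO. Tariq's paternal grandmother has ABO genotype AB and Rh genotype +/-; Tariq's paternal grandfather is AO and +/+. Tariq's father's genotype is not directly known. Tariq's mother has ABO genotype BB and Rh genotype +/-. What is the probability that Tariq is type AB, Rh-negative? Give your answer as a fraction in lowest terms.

Tariq's father's ABO genotype from AB × AO: 1/4 AA, 1/4 AB, 1/4 AO, 1/4 BO.
Crossing each possibility with the mother BB and summing P(type AB): 1/4·1 + 1/4·1/2 + 1/4·1/2 + 1/4·0 = 1/2.
Similarly for Rh via the father's Rh distribution: P(Rh-) = 1/8.
Independent loci: 1/2 × 1/8 = 1/16.

1/16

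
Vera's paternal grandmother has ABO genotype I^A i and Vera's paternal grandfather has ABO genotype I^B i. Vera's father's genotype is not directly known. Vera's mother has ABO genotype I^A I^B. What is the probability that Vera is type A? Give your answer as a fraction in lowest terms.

3/8

Vera's father's ABO genotype from I^A i × I^B i: 1/4 I^A I^B, 1/4 I^A i, 1/4 I^B i, 1/4 i i.
Crossing each possibility with the mother I^A I^B and summing P(type A): 1/4·1/4 + 1/4·1/2 + 1/4·1/4 + 1/4·1/2 = 3/8.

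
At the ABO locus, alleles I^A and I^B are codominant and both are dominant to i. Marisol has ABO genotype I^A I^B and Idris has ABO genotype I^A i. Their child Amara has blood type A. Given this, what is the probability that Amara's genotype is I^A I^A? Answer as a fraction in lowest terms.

Cross I^A I^B × I^A i → 1/4 I^A I^A, 1/4 I^A I^B, 1/4 I^A i, 1/4 I^B i.
Type-A genotypes among offspring: I^A I^A (1/4), I^A i (1/4); total 1/2.
P(I^A I^A | type A) = (1/4) / (1/2) = 1/2.

1/2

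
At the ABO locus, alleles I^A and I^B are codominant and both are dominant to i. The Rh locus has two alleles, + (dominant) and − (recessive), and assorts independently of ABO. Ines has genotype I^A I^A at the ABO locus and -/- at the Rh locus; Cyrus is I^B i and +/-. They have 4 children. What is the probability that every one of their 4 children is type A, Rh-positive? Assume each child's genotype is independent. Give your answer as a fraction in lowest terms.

1/256

ABO cross I^A I^A × I^B i → 1/2 A, 1/2 AB.
Rh cross -/- × +/- → 1/2 Rh+, 1/2 Rh-; so P(type A, Rh-positive) = 1/2 × 1/2 = 1/4 per child.
All 4 independent: (1/4)^4 = 1/256.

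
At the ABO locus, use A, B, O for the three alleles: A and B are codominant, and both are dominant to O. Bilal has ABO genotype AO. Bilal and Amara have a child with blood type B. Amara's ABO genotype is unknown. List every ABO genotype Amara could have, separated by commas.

AB, BB, BO

For each candidate genotype of Amara, check whether crossing it with AO can produce every observed child phenotype.
  AA → possible child types {A} ✗
  AB → possible child types {A, B, AB} ✓
  AO → possible child types {O, A} ✗
  BB → possible child types {B, AB} ✓
  BO → possible child types {O, A, B, AB} ✓
  OO → possible child types {O, A} ✗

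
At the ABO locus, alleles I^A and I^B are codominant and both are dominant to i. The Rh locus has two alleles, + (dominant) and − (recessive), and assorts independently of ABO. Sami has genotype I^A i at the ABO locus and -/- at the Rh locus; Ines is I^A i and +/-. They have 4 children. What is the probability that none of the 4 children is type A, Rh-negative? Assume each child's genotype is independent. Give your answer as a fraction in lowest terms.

625/4096

ABO cross I^A i × I^A i → 1/4 O, 3/4 A.
Rh cross -/- × +/- → 1/2 Rh+, 1/2 Rh-; so P(type A, Rh-negative) = 3/4 × 1/2 = 3/8 per child.
P(not type A, Rh-negative) = 5/8 for one child; (5/8)^4 = 625/4096.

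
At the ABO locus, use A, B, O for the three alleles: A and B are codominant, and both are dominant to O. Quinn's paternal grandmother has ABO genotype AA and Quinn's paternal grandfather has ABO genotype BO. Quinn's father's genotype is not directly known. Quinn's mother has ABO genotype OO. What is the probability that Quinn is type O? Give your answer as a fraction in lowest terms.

Quinn's father's ABO genotype from AA × BO: 1/2 AB, 1/2 AO.
Crossing each possibility with the mother OO and summing P(type O): 1/2·0 + 1/2·1/2 = 1/4.

1/4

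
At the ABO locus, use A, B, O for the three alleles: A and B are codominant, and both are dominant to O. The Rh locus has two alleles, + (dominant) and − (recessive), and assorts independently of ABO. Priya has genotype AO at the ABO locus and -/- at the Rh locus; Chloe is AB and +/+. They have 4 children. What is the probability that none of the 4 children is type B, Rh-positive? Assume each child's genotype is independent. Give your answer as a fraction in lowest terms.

81/256

ABO cross AO × AB → 1/2 A, 1/4 B, 1/4 AB.
Rh cross -/- × +/+ → 1 Rh+; so P(type B, Rh-positive) = 1/4 × 1 = 1/4 per child.
P(not type B, Rh-positive) = 3/4 for one child; (3/4)^4 = 81/256.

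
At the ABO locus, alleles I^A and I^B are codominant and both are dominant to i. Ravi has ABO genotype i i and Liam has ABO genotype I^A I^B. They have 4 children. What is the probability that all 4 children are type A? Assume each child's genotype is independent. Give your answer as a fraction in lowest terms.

1/16

ABO cross i i × I^A I^B → 1/2 A, 1/2 B.
So P(type A) = 1/2 per child.
All 4 independent: (1/2)^4 = 1/16.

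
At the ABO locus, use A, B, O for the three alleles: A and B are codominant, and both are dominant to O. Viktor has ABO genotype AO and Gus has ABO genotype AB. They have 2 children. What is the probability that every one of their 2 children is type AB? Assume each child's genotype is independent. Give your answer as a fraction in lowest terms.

ABO cross AO × AB → 1/2 A, 1/4 B, 1/4 AB.
So P(type AB) = 1/4 per child.
All 2 independent: (1/4)^2 = 1/16.

1/16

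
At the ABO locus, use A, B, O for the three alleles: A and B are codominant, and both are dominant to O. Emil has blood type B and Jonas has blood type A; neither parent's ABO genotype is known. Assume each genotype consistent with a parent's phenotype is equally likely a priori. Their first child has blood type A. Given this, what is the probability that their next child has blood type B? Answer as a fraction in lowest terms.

1/12

Possible genotypes: Emil ∈ {BB, BO}; Jonas ∈ {AA, AO}.
Weight each parental genotype pair by prior × P(type-A child):
  BO × AA: posterior weight 2/3; P(next child type B) = 0.
  BO × AO: posterior weight 1/3; P(next child type B) = 1/4.
Weighted sum = 1/12.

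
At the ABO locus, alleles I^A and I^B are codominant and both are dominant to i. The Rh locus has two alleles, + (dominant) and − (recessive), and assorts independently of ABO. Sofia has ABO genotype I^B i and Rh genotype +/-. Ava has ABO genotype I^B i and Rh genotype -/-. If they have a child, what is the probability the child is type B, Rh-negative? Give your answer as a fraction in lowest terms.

ABO cross I^B i × I^B i → offspring phenotypes: 1/4 O, 3/4 B.
Rh cross +/- × -/- → 1/2 Rh+, 1/2 Rh-.
Independent loci: P(type B, Rh-negative) = 3/4 × 1/2 = 3/8.

3/8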